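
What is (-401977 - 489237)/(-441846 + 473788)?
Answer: -445607/15971 ≈ -27.901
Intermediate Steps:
(-401977 - 489237)/(-441846 + 473788) = -891214/31942 = -891214*1/31942 = -445607/15971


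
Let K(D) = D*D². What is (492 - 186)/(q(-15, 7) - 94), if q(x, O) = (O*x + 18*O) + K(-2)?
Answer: -34/9 ≈ -3.7778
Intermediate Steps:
K(D) = D³
q(x, O) = -8 + 18*O + O*x (q(x, O) = (O*x + 18*O) + (-2)³ = (18*O + O*x) - 8 = -8 + 18*O + O*x)
(492 - 186)/(q(-15, 7) - 94) = (492 - 186)/((-8 + 18*7 + 7*(-15)) - 94) = 306/((-8 + 126 - 105) - 94) = 306/(13 - 94) = 306/(-81) = 306*(-1/81) = -34/9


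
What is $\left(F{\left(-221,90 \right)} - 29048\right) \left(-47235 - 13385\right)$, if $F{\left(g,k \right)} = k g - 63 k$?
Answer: $3310336960$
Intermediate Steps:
$F{\left(g,k \right)} = - 63 k + g k$ ($F{\left(g,k \right)} = g k - 63 k = - 63 k + g k$)
$\left(F{\left(-221,90 \right)} - 29048\right) \left(-47235 - 13385\right) = \left(90 \left(-63 - 221\right) - 29048\right) \left(-47235 - 13385\right) = \left(90 \left(-284\right) - 29048\right) \left(-60620\right) = \left(-25560 - 29048\right) \left(-60620\right) = \left(-54608\right) \left(-60620\right) = 3310336960$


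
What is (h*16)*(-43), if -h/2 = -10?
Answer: -13760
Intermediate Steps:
h = 20 (h = -2*(-10) = 20)
(h*16)*(-43) = (20*16)*(-43) = 320*(-43) = -13760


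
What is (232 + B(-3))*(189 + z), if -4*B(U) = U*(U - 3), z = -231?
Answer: -9555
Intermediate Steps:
B(U) = -U*(-3 + U)/4 (B(U) = -U*(U - 3)/4 = -U*(-3 + U)/4)
(232 + B(-3))*(189 + z) = (232 + (1/4)*(-3)*(3 - 1*(-3)))*(189 - 231) = (232 + (1/4)*(-3)*(3 + 3))*(-42) = (232 + (1/4)*(-3)*6)*(-42) = (232 - 9/2)*(-42) = (455/2)*(-42) = -9555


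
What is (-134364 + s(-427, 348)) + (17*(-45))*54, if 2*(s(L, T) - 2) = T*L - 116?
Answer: -250028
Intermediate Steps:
s(L, T) = -56 + L*T/2 (s(L, T) = 2 + (T*L - 116)/2 = 2 + (L*T - 116)/2 = 2 + (-116 + L*T)/2 = 2 + (-58 + L*T/2) = -56 + L*T/2)
(-134364 + s(-427, 348)) + (17*(-45))*54 = (-134364 + (-56 + (½)*(-427)*348)) + (17*(-45))*54 = (-134364 + (-56 - 74298)) - 765*54 = (-134364 - 74354) - 41310 = -208718 - 41310 = -250028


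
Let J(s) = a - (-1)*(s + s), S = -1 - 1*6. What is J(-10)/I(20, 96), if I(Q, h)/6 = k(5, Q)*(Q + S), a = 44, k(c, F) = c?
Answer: 4/65 ≈ 0.061538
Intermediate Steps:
S = -7 (S = -1 - 6 = -7)
I(Q, h) = -210 + 30*Q (I(Q, h) = 6*(5*(Q - 7)) = 6*(5*(-7 + Q)) = 6*(-35 + 5*Q) = -210 + 30*Q)
J(s) = 44 + 2*s (J(s) = 44 - (-1)*(s + s) = 44 - (-1)*2*s = 44 - (-2)*s = 44 + 2*s)
J(-10)/I(20, 96) = (44 + 2*(-10))/(-210 + 30*20) = (44 - 20)/(-210 + 600) = 24/390 = 24*(1/390) = 4/65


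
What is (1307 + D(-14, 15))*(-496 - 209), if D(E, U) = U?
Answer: -932010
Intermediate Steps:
(1307 + D(-14, 15))*(-496 - 209) = (1307 + 15)*(-496 - 209) = 1322*(-705) = -932010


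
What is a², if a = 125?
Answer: 15625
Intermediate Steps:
a² = 125² = 15625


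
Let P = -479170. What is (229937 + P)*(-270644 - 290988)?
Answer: 139977228256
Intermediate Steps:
(229937 + P)*(-270644 - 290988) = (229937 - 479170)*(-270644 - 290988) = -249233*(-561632) = 139977228256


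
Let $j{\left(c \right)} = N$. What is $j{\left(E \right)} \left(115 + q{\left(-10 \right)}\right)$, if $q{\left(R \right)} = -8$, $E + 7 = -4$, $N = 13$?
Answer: $1391$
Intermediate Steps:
$E = -11$ ($E = -7 - 4 = -11$)
$j{\left(c \right)} = 13$
$j{\left(E \right)} \left(115 + q{\left(-10 \right)}\right) = 13 \left(115 - 8\right) = 13 \cdot 107 = 1391$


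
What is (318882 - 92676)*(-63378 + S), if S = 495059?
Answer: 97648832286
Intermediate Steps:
(318882 - 92676)*(-63378 + S) = (318882 - 92676)*(-63378 + 495059) = 226206*431681 = 97648832286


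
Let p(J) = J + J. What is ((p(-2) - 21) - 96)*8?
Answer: -968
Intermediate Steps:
p(J) = 2*J
((p(-2) - 21) - 96)*8 = ((2*(-2) - 21) - 96)*8 = ((-4 - 21) - 96)*8 = (-25 - 96)*8 = -121*8 = -968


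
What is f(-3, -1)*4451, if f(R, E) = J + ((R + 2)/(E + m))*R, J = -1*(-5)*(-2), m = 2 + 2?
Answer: -40059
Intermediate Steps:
m = 4
J = -10 (J = 5*(-2) = -10)
f(R, E) = -10 + R*(2 + R)/(4 + E) (f(R, E) = -10 + ((R + 2)/(E + 4))*R = -10 + ((2 + R)/(4 + E))*R = -10 + R*(2 + R)/(4 + E))
f(-3, -1)*4451 = ((-40 + (-3)² - 10*(-1) + 2*(-3))/(4 - 1))*4451 = ((-40 + 9 + 10 - 6)/3)*4451 = ((⅓)*(-27))*4451 = -9*4451 = -40059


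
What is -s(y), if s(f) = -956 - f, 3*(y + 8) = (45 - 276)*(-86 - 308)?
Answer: 31286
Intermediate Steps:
y = 30330 (y = -8 + ((45 - 276)*(-86 - 308))/3 = -8 + (-231*(-394))/3 = -8 + (⅓)*91014 = -8 + 30338 = 30330)
-s(y) = -(-956 - 1*30330) = -(-956 - 30330) = -1*(-31286) = 31286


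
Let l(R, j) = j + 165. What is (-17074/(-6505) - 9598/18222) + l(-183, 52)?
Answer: 12985294654/59267055 ≈ 219.10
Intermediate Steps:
l(R, j) = 165 + j
(-17074/(-6505) - 9598/18222) + l(-183, 52) = (-17074/(-6505) - 9598/18222) + (165 + 52) = (-17074*(-1/6505) - 9598*1/18222) + 217 = (17074/6505 - 4799/9111) + 217 = 124343719/59267055 + 217 = 12985294654/59267055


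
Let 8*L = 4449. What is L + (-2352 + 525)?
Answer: -10167/8 ≈ -1270.9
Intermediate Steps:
L = 4449/8 (L = (⅛)*4449 = 4449/8 ≈ 556.13)
L + (-2352 + 525) = 4449/8 + (-2352 + 525) = 4449/8 - 1827 = -10167/8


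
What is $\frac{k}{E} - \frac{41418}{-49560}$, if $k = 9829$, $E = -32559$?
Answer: $\frac{2433343}{4558260} \approx 0.53383$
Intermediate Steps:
$\frac{k}{E} - \frac{41418}{-49560} = \frac{9829}{-32559} - \frac{41418}{-49560} = 9829 \left(- \frac{1}{32559}\right) - - \frac{117}{140} = - \frac{9829}{32559} + \frac{117}{140} = \frac{2433343}{4558260}$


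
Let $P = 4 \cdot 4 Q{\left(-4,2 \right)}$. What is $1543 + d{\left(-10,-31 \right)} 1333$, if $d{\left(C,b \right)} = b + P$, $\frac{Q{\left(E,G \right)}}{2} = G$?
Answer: $45532$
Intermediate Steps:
$Q{\left(E,G \right)} = 2 G$
$P = 64$ ($P = 4 \cdot 4 \cdot 2 \cdot 2 = 16 \cdot 4 = 64$)
$d{\left(C,b \right)} = 64 + b$ ($d{\left(C,b \right)} = b + 64 = 64 + b$)
$1543 + d{\left(-10,-31 \right)} 1333 = 1543 + \left(64 - 31\right) 1333 = 1543 + 33 \cdot 1333 = 1543 + 43989 = 45532$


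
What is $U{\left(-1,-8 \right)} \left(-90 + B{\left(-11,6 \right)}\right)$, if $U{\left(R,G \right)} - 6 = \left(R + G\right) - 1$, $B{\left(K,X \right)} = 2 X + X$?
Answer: $288$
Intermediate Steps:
$B{\left(K,X \right)} = 3 X$
$U{\left(R,G \right)} = 5 + G + R$ ($U{\left(R,G \right)} = 6 - \left(1 - G - R\right) = 6 + \left(-1 + G + R\right) = 5 + G + R$)
$U{\left(-1,-8 \right)} \left(-90 + B{\left(-11,6 \right)}\right) = \left(5 - 8 - 1\right) \left(-90 + 3 \cdot 6\right) = - 4 \left(-90 + 18\right) = \left(-4\right) \left(-72\right) = 288$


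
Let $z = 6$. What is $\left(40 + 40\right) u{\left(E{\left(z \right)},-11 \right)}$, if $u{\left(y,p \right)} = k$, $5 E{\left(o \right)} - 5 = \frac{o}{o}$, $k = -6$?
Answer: $-480$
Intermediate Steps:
$E{\left(o \right)} = \frac{6}{5}$ ($E{\left(o \right)} = 1 + \frac{o \frac{1}{o}}{5} = 1 + \frac{1}{5} \cdot 1 = 1 + \frac{1}{5} = \frac{6}{5}$)
$u{\left(y,p \right)} = -6$
$\left(40 + 40\right) u{\left(E{\left(z \right)},-11 \right)} = \left(40 + 40\right) \left(-6\right) = 80 \left(-6\right) = -480$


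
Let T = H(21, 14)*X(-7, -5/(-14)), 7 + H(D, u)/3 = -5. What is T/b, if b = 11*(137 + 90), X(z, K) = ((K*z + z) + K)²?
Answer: -147456/122353 ≈ -1.2052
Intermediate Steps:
H(D, u) = -36 (H(D, u) = -21 + 3*(-5) = -21 - 15 = -36)
X(z, K) = (K + z + K*z)² (X(z, K) = ((z + K*z) + K)² = (K + z + K*z)²)
T = -147456/49 (T = -36*(-5/(-14) - 7 - 5/(-14)*(-7))² = -36*(-5*(-1/14) - 7 - 5*(-1/14)*(-7))² = -36*(5/14 - 7 + (5/14)*(-7))² = -36*(5/14 - 7 - 5/2)² = -36*(-64/7)² = -36*4096/49 = -147456/49 ≈ -3009.3)
b = 2497 (b = 11*227 = 2497)
T/b = -147456/49/2497 = -147456/49*1/2497 = -147456/122353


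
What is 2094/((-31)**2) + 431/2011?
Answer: 4625225/1932571 ≈ 2.3933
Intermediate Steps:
2094/((-31)**2) + 431/2011 = 2094/961 + 431*(1/2011) = 2094*(1/961) + 431/2011 = 2094/961 + 431/2011 = 4625225/1932571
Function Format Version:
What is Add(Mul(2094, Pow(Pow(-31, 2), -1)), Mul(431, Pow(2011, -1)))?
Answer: Rational(4625225, 1932571) ≈ 2.3933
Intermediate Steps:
Add(Mul(2094, Pow(Pow(-31, 2), -1)), Mul(431, Pow(2011, -1))) = Add(Mul(2094, Pow(961, -1)), Mul(431, Rational(1, 2011))) = Add(Mul(2094, Rational(1, 961)), Rational(431, 2011)) = Add(Rational(2094, 961), Rational(431, 2011)) = Rational(4625225, 1932571)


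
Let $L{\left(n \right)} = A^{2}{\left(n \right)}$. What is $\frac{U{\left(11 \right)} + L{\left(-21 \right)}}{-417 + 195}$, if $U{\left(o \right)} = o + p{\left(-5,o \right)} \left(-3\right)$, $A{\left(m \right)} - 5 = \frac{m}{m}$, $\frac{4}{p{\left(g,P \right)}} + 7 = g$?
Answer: $- \frac{8}{37} \approx -0.21622$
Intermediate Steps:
$p{\left(g,P \right)} = \frac{4}{-7 + g}$
$A{\left(m \right)} = 6$ ($A{\left(m \right)} = 5 + \frac{m}{m} = 5 + 1 = 6$)
$U{\left(o \right)} = 1 + o$ ($U{\left(o \right)} = o + \frac{4}{-7 - 5} \left(-3\right) = o + \frac{4}{-12} \left(-3\right) = o + 4 \left(- \frac{1}{12}\right) \left(-3\right) = o - -1 = o + 1 = 1 + o$)
$L{\left(n \right)} = 36$ ($L{\left(n \right)} = 6^{2} = 36$)
$\frac{U{\left(11 \right)} + L{\left(-21 \right)}}{-417 + 195} = \frac{\left(1 + 11\right) + 36}{-417 + 195} = \frac{12 + 36}{-222} = 48 \left(- \frac{1}{222}\right) = - \frac{8}{37}$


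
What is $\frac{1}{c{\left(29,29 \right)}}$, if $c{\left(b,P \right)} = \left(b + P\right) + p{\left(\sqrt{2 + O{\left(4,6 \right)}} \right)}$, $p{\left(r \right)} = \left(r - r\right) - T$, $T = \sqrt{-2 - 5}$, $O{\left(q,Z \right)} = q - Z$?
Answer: $\frac{58}{3371} + \frac{i \sqrt{7}}{3371} \approx 0.017206 + 0.00078486 i$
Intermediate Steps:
$T = i \sqrt{7}$ ($T = \sqrt{-7} = i \sqrt{7} \approx 2.6458 i$)
$p{\left(r \right)} = - i \sqrt{7}$ ($p{\left(r \right)} = \left(r - r\right) - i \sqrt{7} = 0 - i \sqrt{7} = - i \sqrt{7}$)
$c{\left(b,P \right)} = P + b - i \sqrt{7}$ ($c{\left(b,P \right)} = \left(b + P\right) - i \sqrt{7} = \left(P + b\right) - i \sqrt{7} = P + b - i \sqrt{7}$)
$\frac{1}{c{\left(29,29 \right)}} = \frac{1}{29 + 29 - i \sqrt{7}} = \frac{1}{58 - i \sqrt{7}}$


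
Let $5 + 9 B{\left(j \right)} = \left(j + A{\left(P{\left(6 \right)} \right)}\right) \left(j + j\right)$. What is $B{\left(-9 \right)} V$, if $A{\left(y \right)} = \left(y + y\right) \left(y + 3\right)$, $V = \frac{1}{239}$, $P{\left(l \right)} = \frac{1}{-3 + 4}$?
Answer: $\frac{13}{2151} \approx 0.0060437$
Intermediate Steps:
$P{\left(l \right)} = 1$ ($P{\left(l \right)} = 1^{-1} = 1$)
$V = \frac{1}{239} \approx 0.0041841$
$A{\left(y \right)} = 2 y \left(3 + y\right)$
$B{\left(j \right)} = - \frac{5}{9} + \frac{2 j \left(8 + j\right)}{9}$ ($B{\left(j \right)} = - \frac{5}{9} + \frac{\left(j + 2 \cdot 1 \left(3 + 1\right)\right) \left(j + j\right)}{9} = - \frac{5}{9} + \frac{\left(j + 2 \cdot 1 \cdot 4\right) 2 j}{9} = - \frac{5}{9} + \frac{\left(j + 8\right) 2 j}{9} = - \frac{5}{9} + \frac{\left(8 + j\right) 2 j}{9} = - \frac{5}{9} + \frac{2 j \left(8 + j\right)}{9}$)
$B{\left(-9 \right)} V = \left(- \frac{5}{9} + \frac{2 \left(-9\right)^{2}}{9} + \frac{16}{9} \left(-9\right)\right) \frac{1}{239} = \left(- \frac{5}{9} + \frac{2}{9} \cdot 81 - 16\right) \frac{1}{239} = \left(- \frac{5}{9} + 18 - 16\right) \frac{1}{239} = \frac{13}{9} \cdot \frac{1}{239} = \frac{13}{2151}$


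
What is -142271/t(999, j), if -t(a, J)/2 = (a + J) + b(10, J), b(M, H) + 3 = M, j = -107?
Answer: 142271/1798 ≈ 79.127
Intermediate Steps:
b(M, H) = -3 + M
t(a, J) = -14 - 2*J - 2*a (t(a, J) = -2*((a + J) + (-3 + 10)) = -2*((J + a) + 7) = -2*(7 + J + a) = -14 - 2*J - 2*a)
-142271/t(999, j) = -142271/(-14 - 2*(-107) - 2*999) = -142271/(-14 + 214 - 1998) = -142271/(-1798) = -142271*(-1/1798) = 142271/1798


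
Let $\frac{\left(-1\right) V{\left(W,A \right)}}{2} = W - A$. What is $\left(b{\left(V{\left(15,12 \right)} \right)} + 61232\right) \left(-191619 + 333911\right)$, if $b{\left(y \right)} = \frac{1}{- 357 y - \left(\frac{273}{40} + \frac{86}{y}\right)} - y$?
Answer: $\frac{2247614704070776}{257941} \approx 8.7137 \cdot 10^{9}$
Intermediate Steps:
$V{\left(W,A \right)} = - 2 W + 2 A$ ($V{\left(W,A \right)} = - 2 \left(W - A\right) = - 2 W + 2 A$)
$b{\left(y \right)} = \frac{1}{- \frac{273}{40} - 357 y - \frac{86}{y}} - y$ ($b{\left(y \right)} = \frac{1}{- 357 y - \left(\frac{273}{40} + \frac{86}{y}\right)} - y = \frac{1}{- \frac{273}{40} - 357 y - \frac{86}{y}} - y$)
$\left(b{\left(V{\left(15,12 \right)} \right)} + 61232\right) \left(-191619 + 333911\right) = \left(- \frac{3 \left(\left(-2\right) 15 + 2 \cdot 12\right) \left(1160 + 91 \left(\left(-2\right) 15 + 2 \cdot 12\right) + 4760 \left(\left(-2\right) 15 + 2 \cdot 12\right)^{2}\right)}{3440 + 273 \left(\left(-2\right) 15 + 2 \cdot 12\right) + 14280 \left(\left(-2\right) 15 + 2 \cdot 12\right)^{2}} + 61232\right) \left(-191619 + 333911\right) = \left(- \frac{3 \left(-30 + 24\right) \left(1160 + 91 \left(-30 + 24\right) + 4760 \left(-30 + 24\right)^{2}\right)}{3440 + 273 \left(-30 + 24\right) + 14280 \left(-30 + 24\right)^{2}} + 61232\right) 142292 = \left(\left(-3\right) \left(-6\right) \frac{1}{3440 + 273 \left(-6\right) + 14280 \left(-6\right)^{2}} \left(1160 + 91 \left(-6\right) + 4760 \left(-6\right)^{2}\right) + 61232\right) 142292 = \left(\left(-3\right) \left(-6\right) \frac{1}{3440 - 1638 + 14280 \cdot 36} \left(1160 - 546 + 4760 \cdot 36\right) + 61232\right) 142292 = \left(\left(-3\right) \left(-6\right) \frac{1}{3440 - 1638 + 514080} \left(1160 - 546 + 171360\right) + 61232\right) 142292 = \left(\left(-3\right) \left(-6\right) \frac{1}{515882} \cdot 171974 + 61232\right) 142292 = \left(\frac{1547766}{257941} + 61232\right) 142292 = \frac{15795791078}{257941} \cdot 142292 = \frac{2247614704070776}{257941}$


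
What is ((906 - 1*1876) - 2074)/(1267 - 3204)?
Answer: 3044/1937 ≈ 1.5715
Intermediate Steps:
((906 - 1*1876) - 2074)/(1267 - 3204) = ((906 - 1876) - 2074)/(-1937) = (-970 - 2074)*(-1/1937) = -3044*(-1/1937) = 3044/1937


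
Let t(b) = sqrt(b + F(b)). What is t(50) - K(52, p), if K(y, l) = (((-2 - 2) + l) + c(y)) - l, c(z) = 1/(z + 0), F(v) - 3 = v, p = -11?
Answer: 207/52 + sqrt(103) ≈ 14.130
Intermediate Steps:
F(v) = 3 + v
c(z) = 1/z
K(y, l) = -4 + 1/y (K(y, l) = (((-2 - 2) + l) + 1/y) - l = ((-4 + l) + 1/y) - l = (-4 + l + 1/y) - l = -4 + 1/y)
t(b) = sqrt(3 + 2*b) (t(b) = sqrt(b + (3 + b)) = sqrt(3 + 2*b))
t(50) - K(52, p) = sqrt(3 + 2*50) - (-4 + 1/52) = sqrt(3 + 100) - (-4 + 1/52) = sqrt(103) - 1*(-207/52) = sqrt(103) + 207/52 = 207/52 + sqrt(103)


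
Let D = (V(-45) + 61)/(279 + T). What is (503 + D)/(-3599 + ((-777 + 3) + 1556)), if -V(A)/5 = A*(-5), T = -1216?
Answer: -472375/2639529 ≈ -0.17896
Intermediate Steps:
V(A) = 25*A (V(A) = -5*A*(-5) = -(-25)*A = 25*A)
D = 1064/937 (D = (25*(-45) + 61)/(279 - 1216) = (-1125 + 61)/(-937) = -1064*(-1/937) = 1064/937 ≈ 1.1355)
(503 + D)/(-3599 + ((-777 + 3) + 1556)) = (503 + 1064/937)/(-3599 + ((-777 + 3) + 1556)) = 472375/(937*(-3599 + (-774 + 1556))) = 472375/(937*(-3599 + 782)) = (472375/937)/(-2817) = (472375/937)*(-1/2817) = -472375/2639529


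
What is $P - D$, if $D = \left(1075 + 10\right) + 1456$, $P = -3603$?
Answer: $-6144$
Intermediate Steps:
$D = 2541$ ($D = 1085 + 1456 = 2541$)
$P - D = -3603 - 2541 = -6144$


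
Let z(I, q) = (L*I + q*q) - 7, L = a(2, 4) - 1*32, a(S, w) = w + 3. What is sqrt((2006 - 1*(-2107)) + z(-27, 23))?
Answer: 3*sqrt(590) ≈ 72.870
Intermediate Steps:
a(S, w) = 3 + w
L = -25 (L = (3 + 4) - 1*32 = 7 - 32 = -25)
z(I, q) = -7 + q**2 - 25*I (z(I, q) = (-25*I + q*q) - 7 = (-25*I + q**2) - 7 = (q**2 - 25*I) - 7 = -7 + q**2 - 25*I)
sqrt((2006 - 1*(-2107)) + z(-27, 23)) = sqrt((2006 - 1*(-2107)) + (-7 + 23**2 - 25*(-27))) = sqrt((2006 + 2107) + (-7 + 529 + 675)) = sqrt(4113 + 1197) = sqrt(5310) = 3*sqrt(590)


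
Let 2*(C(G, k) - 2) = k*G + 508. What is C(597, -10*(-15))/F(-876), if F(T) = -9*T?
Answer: 45031/7884 ≈ 5.7117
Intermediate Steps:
C(G, k) = 256 + G*k/2 (C(G, k) = 2 + (k*G + 508)/2 = 2 + (G*k + 508)/2 = 2 + (508 + G*k)/2 = 2 + (254 + G*k/2) = 256 + G*k/2)
C(597, -10*(-15))/F(-876) = (256 + (½)*597*(-10*(-15)))/((-9*(-876))) = (256 + (½)*597*150)/7884 = (256 + 44775)*(1/7884) = 45031*(1/7884) = 45031/7884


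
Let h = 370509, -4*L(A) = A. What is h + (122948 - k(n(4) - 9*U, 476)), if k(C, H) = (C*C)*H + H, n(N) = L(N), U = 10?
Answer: -3448775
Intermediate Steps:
L(A) = -A/4
n(N) = -N/4
k(C, H) = H + H*C² (k(C, H) = C²*H + H = H*C² + H = H + H*C²)
h + (122948 - k(n(4) - 9*U, 476)) = 370509 + (122948 - 476*(1 + (-¼*4 - 9*10)²)) = 370509 + (122948 - 476*(1 + (-1 - 90)²)) = 370509 + (122948 - 476*(1 + (-91)²)) = 370509 + (122948 - 476*(1 + 8281)) = 370509 + (122948 - 476*8282) = 370509 + (122948 - 1*3942232) = 370509 + (122948 - 3942232) = 370509 - 3819284 = -3448775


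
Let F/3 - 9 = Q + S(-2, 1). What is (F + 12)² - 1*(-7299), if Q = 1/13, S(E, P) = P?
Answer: 1534932/169 ≈ 9082.4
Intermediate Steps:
Q = 1/13 ≈ 0.076923
F = 393/13 (F = 27 + 3*(1/13 + 1) = 27 + 3*(14/13) = 27 + 42/13 = 393/13 ≈ 30.231)
(F + 12)² - 1*(-7299) = (393/13 + 12)² - 1*(-7299) = (549/13)² + 7299 = 301401/169 + 7299 = 1534932/169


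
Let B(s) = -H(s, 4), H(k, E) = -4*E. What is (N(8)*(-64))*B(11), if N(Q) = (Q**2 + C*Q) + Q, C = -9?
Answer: 0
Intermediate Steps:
N(Q) = Q**2 - 8*Q (N(Q) = (Q**2 - 9*Q) + Q = Q**2 - 8*Q)
B(s) = 16 (B(s) = -(-4)*4 = -1*(-16) = 16)
(N(8)*(-64))*B(11) = ((8*(-8 + 8))*(-64))*16 = ((8*0)*(-64))*16 = (0*(-64))*16 = 0*16 = 0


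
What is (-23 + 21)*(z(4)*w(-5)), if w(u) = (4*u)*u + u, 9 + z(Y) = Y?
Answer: 950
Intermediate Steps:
z(Y) = -9 + Y
w(u) = u + 4*u² (w(u) = 4*u² + u = u + 4*u²)
(-23 + 21)*(z(4)*w(-5)) = (-23 + 21)*((-9 + 4)*(-5*(1 + 4*(-5)))) = -(-10)*(-5*(1 - 20)) = -(-10)*(-5*(-19)) = -(-10)*95 = -2*(-475) = 950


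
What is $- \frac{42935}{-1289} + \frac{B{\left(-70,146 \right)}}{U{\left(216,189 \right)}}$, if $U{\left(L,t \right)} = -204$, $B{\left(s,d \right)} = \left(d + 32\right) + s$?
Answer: $\frac{718294}{21913} \approx 32.779$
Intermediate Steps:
$B{\left(s,d \right)} = 32 + d + s$ ($B{\left(s,d \right)} = \left(32 + d\right) + s = 32 + d + s$)
$- \frac{42935}{-1289} + \frac{B{\left(-70,146 \right)}}{U{\left(216,189 \right)}} = - \frac{42935}{-1289} + \frac{32 + 146 - 70}{-204} = \left(-42935\right) \left(- \frac{1}{1289}\right) + 108 \left(- \frac{1}{204}\right) = \frac{42935}{1289} - \frac{9}{17} = \frac{718294}{21913}$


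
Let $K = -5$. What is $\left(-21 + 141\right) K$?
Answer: $-600$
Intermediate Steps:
$\left(-21 + 141\right) K = \left(-21 + 141\right) \left(-5\right) = 120 \left(-5\right) = -600$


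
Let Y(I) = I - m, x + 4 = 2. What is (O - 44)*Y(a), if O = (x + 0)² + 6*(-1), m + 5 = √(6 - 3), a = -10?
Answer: 230 + 46*√3 ≈ 309.67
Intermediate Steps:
x = -2 (x = -4 + 2 = -2)
m = -5 + √3 (m = -5 + √(6 - 3) = -5 + √3 ≈ -3.2679)
Y(I) = 5 + I - √3 (Y(I) = I - (-5 + √3) = I + (5 - √3) = 5 + I - √3)
O = -2 (O = (-2 + 0)² + 6*(-1) = (-2)² - 6 = 4 - 6 = -2)
(O - 44)*Y(a) = (-2 - 44)*(5 - 10 - √3) = -46*(-5 - √3) = 230 + 46*√3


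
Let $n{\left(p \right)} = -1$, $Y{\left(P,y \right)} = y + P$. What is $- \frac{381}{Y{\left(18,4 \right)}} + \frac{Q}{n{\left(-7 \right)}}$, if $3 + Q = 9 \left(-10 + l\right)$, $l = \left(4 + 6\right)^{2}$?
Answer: $- \frac{18135}{22} \approx -824.32$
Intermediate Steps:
$Y{\left(P,y \right)} = P + y$
$l = 100$ ($l = 10^{2} = 100$)
$Q = 807$ ($Q = -3 + 9 \left(-10 + 100\right) = -3 + 9 \cdot 90 = -3 + 810 = 807$)
$- \frac{381}{Y{\left(18,4 \right)}} + \frac{Q}{n{\left(-7 \right)}} = - \frac{381}{18 + 4} + \frac{807}{-1} = - \frac{381}{22} + 807 \left(-1\right) = \left(-381\right) \frac{1}{22} - 807 = - \frac{381}{22} - 807 = - \frac{18135}{22}$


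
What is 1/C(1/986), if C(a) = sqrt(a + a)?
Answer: sqrt(493) ≈ 22.204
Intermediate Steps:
C(a) = sqrt(2)*sqrt(a) (C(a) = sqrt(2*a) = sqrt(2)*sqrt(a))
1/C(1/986) = 1/(sqrt(2)*sqrt(1/986)) = 1/(sqrt(2)*(sqrt(986)/986)) = 1/(sqrt(493)/493) = sqrt(493)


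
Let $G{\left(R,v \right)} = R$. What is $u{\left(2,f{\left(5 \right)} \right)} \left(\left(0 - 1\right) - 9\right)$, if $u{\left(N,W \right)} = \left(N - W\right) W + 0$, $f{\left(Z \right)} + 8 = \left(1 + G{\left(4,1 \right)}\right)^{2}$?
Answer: $2550$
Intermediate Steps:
$f{\left(Z \right)} = 17$ ($f{\left(Z \right)} = -8 + \left(1 + 4\right)^{2} = -8 + 5^{2} = -8 + 25 = 17$)
$u{\left(N,W \right)} = W \left(N - W\right)$ ($u{\left(N,W \right)} = W \left(N - W\right) + 0 = W \left(N - W\right)$)
$u{\left(2,f{\left(5 \right)} \right)} \left(\left(0 - 1\right) - 9\right) = 17 \left(2 - 17\right) \left(\left(0 - 1\right) - 9\right) = 17 \left(-15\right) \left(-1 - 9\right) = \left(-255\right) \left(-10\right) = 2550$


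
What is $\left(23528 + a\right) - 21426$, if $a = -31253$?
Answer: $-29151$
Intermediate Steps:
$\left(23528 + a\right) - 21426 = \left(23528 - 31253\right) - 21426 = -7725 - 21426 = -29151$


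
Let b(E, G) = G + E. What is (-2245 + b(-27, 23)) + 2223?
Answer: -26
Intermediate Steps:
b(E, G) = E + G
(-2245 + b(-27, 23)) + 2223 = (-2245 + (-27 + 23)) + 2223 = (-2245 - 4) + 2223 = -2249 + 2223 = -26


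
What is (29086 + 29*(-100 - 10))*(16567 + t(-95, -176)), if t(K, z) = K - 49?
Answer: 425290008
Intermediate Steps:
t(K, z) = -49 + K
(29086 + 29*(-100 - 10))*(16567 + t(-95, -176)) = (29086 + 29*(-100 - 10))*(16567 + (-49 - 95)) = (29086 + 29*(-110))*(16567 - 144) = (29086 - 3190)*16423 = 25896*16423 = 425290008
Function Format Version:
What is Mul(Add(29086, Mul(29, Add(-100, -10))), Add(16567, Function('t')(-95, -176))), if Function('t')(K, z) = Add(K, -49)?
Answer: 425290008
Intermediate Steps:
Function('t')(K, z) = Add(-49, K)
Mul(Add(29086, Mul(29, Add(-100, -10))), Add(16567, Function('t')(-95, -176))) = Mul(Add(29086, Mul(29, Add(-100, -10))), Add(16567, Add(-49, -95))) = Mul(Add(29086, Mul(29, -110)), Add(16567, -144)) = Mul(Add(29086, -3190), 16423) = Mul(25896, 16423) = 425290008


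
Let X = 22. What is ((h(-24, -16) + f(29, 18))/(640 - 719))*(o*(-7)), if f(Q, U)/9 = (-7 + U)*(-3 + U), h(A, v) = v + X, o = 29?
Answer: 302673/79 ≈ 3831.3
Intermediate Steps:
h(A, v) = 22 + v (h(A, v) = v + 22 = 22 + v)
f(Q, U) = 9*(-7 + U)*(-3 + U) (f(Q, U) = 9*((-7 + U)*(-3 + U)) = 9*(-7 + U)*(-3 + U))
((h(-24, -16) + f(29, 18))/(640 - 719))*(o*(-7)) = (((22 - 16) + (189 - 90*18 + 9*18²))/(640 - 719))*(29*(-7)) = ((6 + (189 - 1620 + 9*324))/(-79))*(-203) = ((6 + (189 - 1620 + 2916))*(-1/79))*(-203) = ((6 + 1485)*(-1/79))*(-203) = (1491*(-1/79))*(-203) = -1491/79*(-203) = 302673/79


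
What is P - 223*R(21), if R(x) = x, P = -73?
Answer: -4756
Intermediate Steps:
P - 223*R(21) = -73 - 223*21 = -73 - 4683 = -4756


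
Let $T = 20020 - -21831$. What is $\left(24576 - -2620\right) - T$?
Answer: $-14655$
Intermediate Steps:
$T = 41851$ ($T = 20020 + 21831 = 41851$)
$\left(24576 - -2620\right) - T = \left(24576 - -2620\right) - 41851 = \left(24576 + 2620\right) - 41851 = 27196 - 41851 = -14655$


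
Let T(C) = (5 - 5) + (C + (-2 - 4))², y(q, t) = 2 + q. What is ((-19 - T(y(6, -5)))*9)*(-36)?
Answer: 7452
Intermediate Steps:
T(C) = (-6 + C)² (T(C) = 0 + (C - 6)² = 0 + (-6 + C)² = (-6 + C)²)
((-19 - T(y(6, -5)))*9)*(-36) = ((-19 - (-6 + (2 + 6))²)*9)*(-36) = ((-19 - (-6 + 8)²)*9)*(-36) = ((-19 - 1*2²)*9)*(-36) = ((-19 - 1*4)*9)*(-36) = ((-19 - 4)*9)*(-36) = -23*9*(-36) = -207*(-36) = 7452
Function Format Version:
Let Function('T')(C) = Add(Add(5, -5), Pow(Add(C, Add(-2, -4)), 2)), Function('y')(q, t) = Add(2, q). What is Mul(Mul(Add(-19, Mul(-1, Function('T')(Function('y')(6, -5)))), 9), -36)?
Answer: 7452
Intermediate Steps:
Function('T')(C) = Pow(Add(-6, C), 2) (Function('T')(C) = Add(0, Pow(Add(C, -6), 2)) = Add(0, Pow(Add(-6, C), 2)) = Pow(Add(-6, C), 2))
Mul(Mul(Add(-19, Mul(-1, Function('T')(Function('y')(6, -5)))), 9), -36) = Mul(Mul(Add(-19, Mul(-1, Pow(Add(-6, Add(2, 6)), 2))), 9), -36) = Mul(Mul(Add(-19, Mul(-1, Pow(Add(-6, 8), 2))), 9), -36) = Mul(Mul(Add(-19, Mul(-1, Pow(2, 2))), 9), -36) = Mul(Mul(Add(-19, Mul(-1, 4)), 9), -36) = Mul(Mul(Add(-19, -4), 9), -36) = Mul(Mul(-23, 9), -36) = Mul(-207, -36) = 7452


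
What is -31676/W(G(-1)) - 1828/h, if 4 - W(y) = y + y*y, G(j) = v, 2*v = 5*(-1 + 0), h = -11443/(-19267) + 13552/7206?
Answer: -21892405133812/171782321 ≈ -1.2744e+5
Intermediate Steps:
h = 171782321/69419001 (h = -11443*(-1/19267) + 13552*(1/7206) = 11443/19267 + 6776/3603 = 171782321/69419001 ≈ 2.4746)
v = -5/2 (v = (5*(-1 + 0))/2 = (5*(-1))/2 = (½)*(-5) = -5/2 ≈ -2.5000)
G(j) = -5/2
W(y) = 4 - y - y² (W(y) = 4 - (y + y*y) = 4 - (y + y²) = 4 + (-y - y²) = 4 - y - y²)
-31676/W(G(-1)) - 1828/h = -31676/(4 - 1*(-5/2) - (-5/2)²) - 1828/171782321/69419001 = -31676/(4 + 5/2 - 1*25/4) - 1828*69419001/171782321 = -31676/(4 + 5/2 - 25/4) - 126897933828/171782321 = -31676/¼ - 126897933828/171782321 = -31676*4 - 126897933828/171782321 = -126704 - 126897933828/171782321 = -21892405133812/171782321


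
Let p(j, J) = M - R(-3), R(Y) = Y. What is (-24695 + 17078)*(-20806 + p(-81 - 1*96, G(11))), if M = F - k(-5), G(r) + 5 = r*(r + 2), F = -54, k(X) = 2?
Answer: 158883003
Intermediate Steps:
G(r) = -5 + r*(2 + r) (G(r) = -5 + r*(r + 2) = -5 + r*(2 + r))
M = -56 (M = -54 - 1*2 = -54 - 2 = -56)
p(j, J) = -53 (p(j, J) = -56 - 1*(-3) = -56 + 3 = -53)
(-24695 + 17078)*(-20806 + p(-81 - 1*96, G(11))) = (-24695 + 17078)*(-20806 - 53) = -7617*(-20859) = 158883003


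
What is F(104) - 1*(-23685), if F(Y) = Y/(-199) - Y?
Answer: 4692515/199 ≈ 23580.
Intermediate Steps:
F(Y) = -200*Y/199 (F(Y) = Y*(-1/199) - Y = -Y/199 - Y = -200*Y/199)
F(104) - 1*(-23685) = -200/199*104 - 1*(-23685) = -20800/199 + 23685 = 4692515/199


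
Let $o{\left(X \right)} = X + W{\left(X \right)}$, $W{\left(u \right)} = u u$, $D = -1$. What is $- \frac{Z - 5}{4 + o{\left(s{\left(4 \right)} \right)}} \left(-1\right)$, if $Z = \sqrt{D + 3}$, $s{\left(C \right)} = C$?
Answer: $- \frac{5}{24} + \frac{\sqrt{2}}{24} \approx -0.14941$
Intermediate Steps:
$W{\left(u \right)} = u^{2}$
$Z = \sqrt{2}$ ($Z = \sqrt{-1 + 3} = \sqrt{2} \approx 1.4142$)
$o{\left(X \right)} = X + X^{2}$
$- \frac{Z - 5}{4 + o{\left(s{\left(4 \right)} \right)}} \left(-1\right) = - \frac{\sqrt{2} - 5}{4 + 4 \left(1 + 4\right)} \left(-1\right) = - \frac{-5 + \sqrt{2}}{4 + 4 \cdot 5} \left(-1\right) = - \frac{-5 + \sqrt{2}}{4 + 20} \left(-1\right) = - \frac{-5 + \sqrt{2}}{24} \left(-1\right) = - (- \frac{5}{24} + \frac{\sqrt{2}}{24}) \left(-1\right) = \left(\frac{5}{24} - \frac{\sqrt{2}}{24}\right) \left(-1\right) = - \frac{5}{24} + \frac{\sqrt{2}}{24}$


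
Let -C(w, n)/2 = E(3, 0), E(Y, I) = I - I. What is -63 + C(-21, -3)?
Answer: -63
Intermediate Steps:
E(Y, I) = 0
C(w, n) = 0 (C(w, n) = -2*0 = 0)
-63 + C(-21, -3) = -63 + 0 = -63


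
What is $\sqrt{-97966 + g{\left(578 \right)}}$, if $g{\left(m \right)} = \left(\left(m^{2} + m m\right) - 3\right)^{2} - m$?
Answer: $\sqrt{446444368681} \approx 6.6817 \cdot 10^{5}$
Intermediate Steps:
$g{\left(m \right)} = \left(-3 + 2 m^{2}\right)^{2} - m$ ($g{\left(m \right)} = \left(\left(m^{2} + m^{2}\right) - 3\right)^{2} - m = \left(2 m^{2} - 3\right)^{2} - m = \left(-3 + 2 m^{2}\right)^{2} - m$)
$\sqrt{-97966 + g{\left(578 \right)}} = \sqrt{-97966 + \left(\left(-3 + 2 \cdot 578^{2}\right)^{2} - 578\right)} = \sqrt{-97966 - \left(578 - \left(-3 + 2 \cdot 334084\right)^{2}\right)} = \sqrt{-97966 - \left(578 - \left(-3 + 668168\right)^{2}\right)} = \sqrt{-97966 - \left(578 - 668165^{2}\right)} = \sqrt{-97966 + \left(446444467225 - 578\right)} = \sqrt{-97966 + 446444466647} = \sqrt{446444368681}$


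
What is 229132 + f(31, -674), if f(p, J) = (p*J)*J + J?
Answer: 14311014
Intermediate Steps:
f(p, J) = J + p*J**2 (f(p, J) = (J*p)*J + J = p*J**2 + J = J + p*J**2)
229132 + f(31, -674) = 229132 - 674*(1 - 674*31) = 229132 - 674*(1 - 20894) = 229132 - 674*(-20893) = 229132 + 14081882 = 14311014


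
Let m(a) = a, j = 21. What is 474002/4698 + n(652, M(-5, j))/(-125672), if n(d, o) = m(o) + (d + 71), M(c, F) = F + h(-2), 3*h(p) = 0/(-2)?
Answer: 3722830252/36900441 ≈ 100.89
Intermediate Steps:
h(p) = 0 (h(p) = (0/(-2))/3 = (0*(-1/2))/3 = (1/3)*0 = 0)
M(c, F) = F (M(c, F) = F + 0 = F)
n(d, o) = 71 + d + o (n(d, o) = o + (d + 71) = o + (71 + d) = 71 + d + o)
474002/4698 + n(652, M(-5, j))/(-125672) = 474002/4698 + (71 + 652 + 21)/(-125672) = 474002*(1/4698) + 744*(-1/125672) = 237001/2349 - 93/15709 = 3722830252/36900441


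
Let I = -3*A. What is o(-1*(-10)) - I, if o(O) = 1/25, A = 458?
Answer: 34351/25 ≈ 1374.0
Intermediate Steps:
o(O) = 1/25
I = -1374 (I = -3*458 = -1374)
o(-1*(-10)) - I = 1/25 - 1*(-1374) = 1/25 + 1374 = 34351/25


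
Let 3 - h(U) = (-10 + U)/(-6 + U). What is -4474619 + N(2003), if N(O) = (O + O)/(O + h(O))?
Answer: -17916317255209/4003989 ≈ -4.4746e+6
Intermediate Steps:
h(U) = 3 - (-10 + U)/(-6 + U)
N(O) = 2*O/(O + 2*(-4 + O)/(-6 + O)) (N(O) = (O + O)/(O + 2*(-4 + O)/(-6 + O)) = (2*O)/(O + 2*(-4 + O)/(-6 + O)) = 2*O/(O + 2*(-4 + O)/(-6 + O)))
-4474619 + N(2003) = -4474619 + 2*2003*(-6 + 2003)/(-8 + 2003**2 - 4*2003) = -4474619 + 2*2003*1997/(-8 + 4012009 - 8012) = -4474619 + 2*2003*1997/4003989 = -4474619 + 2*2003*(1/4003989)*1997 = -4474619 + 7999982/4003989 = -17916317255209/4003989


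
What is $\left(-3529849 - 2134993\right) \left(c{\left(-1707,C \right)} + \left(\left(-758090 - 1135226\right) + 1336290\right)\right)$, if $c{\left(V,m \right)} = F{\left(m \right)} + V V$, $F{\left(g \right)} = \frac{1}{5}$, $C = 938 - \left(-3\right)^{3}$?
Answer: $- \frac{66755155249672}{5} \approx -1.3351 \cdot 10^{13}$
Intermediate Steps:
$C = 965$ ($C = 938 - -27 = 938 + 27 = 965$)
$F{\left(g \right)} = \frac{1}{5}$
$c{\left(V,m \right)} = \frac{1}{5} + V^{2}$ ($c{\left(V,m \right)} = \frac{1}{5} + V V = \frac{1}{5} + V^{2}$)
$\left(-3529849 - 2134993\right) \left(c{\left(-1707,C \right)} + \left(\left(-758090 - 1135226\right) + 1336290\right)\right) = \left(-3529849 - 2134993\right) \left(\left(\frac{1}{5} + \left(-1707\right)^{2}\right) + \left(\left(-758090 - 1135226\right) + 1336290\right)\right) = - 5664842 \left(\left(\frac{1}{5} + 2913849\right) + \left(-1893316 + 1336290\right)\right) = - 5664842 \left(\frac{14569246}{5} - 557026\right) = \left(-5664842\right) \frac{11784116}{5} = - \frac{66755155249672}{5}$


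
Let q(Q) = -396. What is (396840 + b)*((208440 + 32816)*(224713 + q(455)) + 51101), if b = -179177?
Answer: 11779458645867739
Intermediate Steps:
(396840 + b)*((208440 + 32816)*(224713 + q(455)) + 51101) = (396840 - 179177)*((208440 + 32816)*(224713 - 396) + 51101) = 217663*(241256*224317 + 51101) = 217663*(54117822152 + 51101) = 217663*54117873253 = 11779458645867739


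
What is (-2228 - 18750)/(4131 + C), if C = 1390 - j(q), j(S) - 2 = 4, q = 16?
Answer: -20978/5515 ≈ -3.8038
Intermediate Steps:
j(S) = 6 (j(S) = 2 + 4 = 6)
C = 1384 (C = 1390 - 1*6 = 1390 - 6 = 1384)
(-2228 - 18750)/(4131 + C) = (-2228 - 18750)/(4131 + 1384) = -20978/5515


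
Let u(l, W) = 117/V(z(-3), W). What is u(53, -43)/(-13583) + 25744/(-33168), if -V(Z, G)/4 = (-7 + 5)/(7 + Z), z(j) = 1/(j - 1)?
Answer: -705910111/901041888 ≈ -0.78344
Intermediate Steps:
z(j) = 1/(-1 + j)
V(Z, G) = 8/(7 + Z) (V(Z, G) = -4*(-7 + 5)/(7 + Z) = -(-8)/(7 + Z) = 8/(7 + Z))
u(l, W) = 3159/32 (u(l, W) = 117/((8/(7 + 1/(-1 - 3)))) = 117/((8/(7 + 1/(-4)))) = 117/((8/(7 - ¼))) = 117/((8/(27/4))) = 117/((8*(4/27))) = 117/(32/27) = 117*(27/32) = 3159/32)
u(53, -43)/(-13583) + 25744/(-33168) = (3159/32)/(-13583) + 25744/(-33168) = (3159/32)*(-1/13583) + 25744*(-1/33168) = -3159/434656 - 1609/2073 = -705910111/901041888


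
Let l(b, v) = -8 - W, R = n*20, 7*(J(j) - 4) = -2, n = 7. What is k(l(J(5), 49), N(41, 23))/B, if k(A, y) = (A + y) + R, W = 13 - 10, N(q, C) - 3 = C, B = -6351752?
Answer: -155/6351752 ≈ -2.4403e-5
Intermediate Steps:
J(j) = 26/7 (J(j) = 4 + (1/7)*(-2) = 4 - 2/7 = 26/7)
N(q, C) = 3 + C
W = 3
R = 140 (R = 7*20 = 140)
l(b, v) = -11 (l(b, v) = -8 - 1*3 = -8 - 3 = -11)
k(A, y) = 140 + A + y (k(A, y) = (A + y) + 140 = 140 + A + y)
k(l(J(5), 49), N(41, 23))/B = (140 - 11 + (3 + 23))/(-6351752) = (140 - 11 + 26)*(-1/6351752) = 155*(-1/6351752) = -155/6351752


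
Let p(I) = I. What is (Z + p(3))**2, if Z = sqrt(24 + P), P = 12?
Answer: 81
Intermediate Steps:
Z = 6 (Z = sqrt(24 + 12) = sqrt(36) = 6)
(Z + p(3))**2 = (6 + 3)**2 = 9**2 = 81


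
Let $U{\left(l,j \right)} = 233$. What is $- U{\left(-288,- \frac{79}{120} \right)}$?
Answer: $-233$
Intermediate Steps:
$- U{\left(-288,- \frac{79}{120} \right)} = \left(-1\right) 233 = -233$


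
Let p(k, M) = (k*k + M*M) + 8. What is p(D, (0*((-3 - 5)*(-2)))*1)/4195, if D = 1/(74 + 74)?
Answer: 175233/91887280 ≈ 0.0019070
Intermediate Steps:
D = 1/148 ≈ 0.0067568
p(k, M) = 8 + M² + k² (p(k, M) = (k² + M²) + 8 = (M² + k²) + 8 = 8 + M² + k²)
p(D, (0*((-3 - 5)*(-2)))*1)/4195 = (8 + ((0*((-3 - 5)*(-2)))*1)² + (1/148)²)/4195 = (8 + ((0*(-8*(-2)))*1)² + 1/21904)*(1/4195) = (8 + ((0*16)*1)² + 1/21904)*(1/4195) = (8 + (0*1)² + 1/21904)*(1/4195) = (8 + 0² + 1/21904)*(1/4195) = (8 + 0 + 1/21904)*(1/4195) = (175233/21904)*(1/4195) = 175233/91887280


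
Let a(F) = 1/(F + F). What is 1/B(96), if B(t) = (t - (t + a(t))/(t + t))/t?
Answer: 3538944/3520511 ≈ 1.0052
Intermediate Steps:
a(F) = 1/(2*F)
B(t) = (t - (t + 1/(2*t))/(2*t))/t (B(t) = (t - (t + 1/(2*t))/(t + t))/t = (t - (t + 1/(2*t))/(2*t))/t)
1/B(96) = 1/(1 - ½/96 - ¼/96³) = 1/(1 - ½*1/96 - ¼*1/884736) = 1/(1 - 1/192 - 1/3538944) = 1/(3520511/3538944) = 3538944/3520511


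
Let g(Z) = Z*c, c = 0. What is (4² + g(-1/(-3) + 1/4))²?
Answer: 256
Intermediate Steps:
g(Z) = 0 (g(Z) = Z*0 = 0)
(4² + g(-1/(-3) + 1/4))² = (4² + 0)² = (16 + 0)² = 16² = 256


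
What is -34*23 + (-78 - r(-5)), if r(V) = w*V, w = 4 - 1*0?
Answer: -840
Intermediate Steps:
w = 4 (w = 4 + 0 = 4)
r(V) = 4*V
-34*23 + (-78 - r(-5)) = -34*23 + (-78 - 4*(-5)) = -782 + (-78 - 1*(-20)) = -782 + (-78 + 20) = -782 - 58 = -840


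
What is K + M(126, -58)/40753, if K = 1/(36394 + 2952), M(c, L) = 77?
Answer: 3070395/1603467538 ≈ 0.0019148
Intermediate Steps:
K = 1/39346 ≈ 2.5416e-5
K + M(126, -58)/40753 = 1/39346 + 77/40753 = 3070395/1603467538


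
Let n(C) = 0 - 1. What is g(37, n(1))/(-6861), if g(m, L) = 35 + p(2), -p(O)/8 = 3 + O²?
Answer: 7/2287 ≈ 0.0030608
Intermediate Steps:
p(O) = -24 - 8*O² (p(O) = -8*(3 + O²) = -24 - 8*O²)
n(C) = -1
g(m, L) = -21 (g(m, L) = 35 + (-24 - 8*2²) = 35 + (-24 - 8*4) = 35 + (-24 - 32) = 35 - 56 = -21)
g(37, n(1))/(-6861) = -21/(-6861) = -21*(-1/6861) = 7/2287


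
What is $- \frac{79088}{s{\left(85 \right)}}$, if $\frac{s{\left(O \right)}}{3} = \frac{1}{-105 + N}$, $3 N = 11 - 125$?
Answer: $\frac{11309584}{3} \approx 3.7699 \cdot 10^{6}$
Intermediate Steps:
$N = -38$ ($N = \frac{11 - 125}{3} = \frac{1}{3} \left(-114\right) = -38$)
$s{\left(O \right)} = - \frac{3}{143}$ ($s{\left(O \right)} = \frac{3}{-105 - 38} = \frac{3}{-143} = 3 \left(- \frac{1}{143}\right) = - \frac{3}{143}$)
$- \frac{79088}{s{\left(85 \right)}} = - \frac{79088}{- \frac{3}{143}} = \left(-79088\right) \left(- \frac{143}{3}\right) = \frac{11309584}{3}$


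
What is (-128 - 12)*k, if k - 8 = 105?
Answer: -15820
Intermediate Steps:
k = 113 (k = 8 + 105 = 113)
(-128 - 12)*k = (-128 - 12)*113 = -140*113 = -15820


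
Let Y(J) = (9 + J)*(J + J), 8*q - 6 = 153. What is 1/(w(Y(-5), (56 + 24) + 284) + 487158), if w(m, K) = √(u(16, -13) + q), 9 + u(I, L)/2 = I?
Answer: 3897264/1898583335441 - 2*√542/1898583335441 ≈ 2.0527e-6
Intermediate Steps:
u(I, L) = -18 + 2*I
q = 159/8 (q = ¾ + (⅛)*153 = ¾ + 153/8 = 159/8 ≈ 19.875)
Y(J) = 2*J*(9 + J) (Y(J) = (9 + J)*(2*J) = 2*J*(9 + J))
w(m, K) = √542/4 (w(m, K) = √((-18 + 2*16) + 159/8) = √((-18 + 32) + 159/8) = √(14 + 159/8) = √(271/8) = √542/4)
1/(w(Y(-5), (56 + 24) + 284) + 487158) = 1/(√542/4 + 487158) = 1/(487158 + √542/4)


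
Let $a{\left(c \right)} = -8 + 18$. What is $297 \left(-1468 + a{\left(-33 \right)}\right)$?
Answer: $-433026$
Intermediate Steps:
$a{\left(c \right)} = 10$
$297 \left(-1468 + a{\left(-33 \right)}\right) = 297 \left(-1468 + 10\right) = 297 \left(-1458\right) = -433026$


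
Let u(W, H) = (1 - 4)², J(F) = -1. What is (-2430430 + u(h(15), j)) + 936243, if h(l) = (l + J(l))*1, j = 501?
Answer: -1494178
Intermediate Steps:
h(l) = -1 + l (h(l) = (l - 1)*1 = (-1 + l)*1 = -1 + l)
u(W, H) = 9 (u(W, H) = (-3)² = 9)
(-2430430 + u(h(15), j)) + 936243 = (-2430430 + 9) + 936243 = -2430421 + 936243 = -1494178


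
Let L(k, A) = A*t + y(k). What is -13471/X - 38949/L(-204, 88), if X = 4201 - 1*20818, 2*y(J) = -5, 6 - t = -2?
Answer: -1275531253/23313651 ≈ -54.712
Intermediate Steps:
t = 8 (t = 6 - 1*(-2) = 6 + 2 = 8)
y(J) = -5/2 (y(J) = (½)*(-5) = -5/2)
L(k, A) = -5/2 + 8*A (L(k, A) = A*8 - 5/2 = 8*A - 5/2 = -5/2 + 8*A)
X = -16617 (X = 4201 - 20818 = -16617)
-13471/X - 38949/L(-204, 88) = -13471/(-16617) - 38949/(-5/2 + 8*88) = -13471*(-1/16617) - 38949/(-5/2 + 704) = 13471/16617 - 38949/1403/2 = 13471/16617 - 38949*2/1403 = 13471/16617 - 77898/1403 = -1275531253/23313651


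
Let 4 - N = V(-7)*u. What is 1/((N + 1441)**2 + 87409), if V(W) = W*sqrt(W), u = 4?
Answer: -I/(-2169946*I + 80920*sqrt(7)) ≈ 4.564e-7 - 4.503e-8*I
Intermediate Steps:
V(W) = W**(3/2)
N = 4 + 28*I*sqrt(7) (N = 4 - (-7)**(3/2)*4 = 4 - (-7*I*sqrt(7))*4 = 4 - (-28)*I*sqrt(7) = 4 + 28*I*sqrt(7) ≈ 4.0 + 74.081*I)
1/((N + 1441)**2 + 87409) = 1/(((4 + 28*I*sqrt(7)) + 1441)**2 + 87409) = 1/((1445 + 28*I*sqrt(7))**2 + 87409) = 1/(87409 + (1445 + 28*I*sqrt(7))**2)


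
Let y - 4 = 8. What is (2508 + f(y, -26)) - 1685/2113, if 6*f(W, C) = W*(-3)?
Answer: 5285041/2113 ≈ 2501.2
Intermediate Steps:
y = 12 (y = 4 + 8 = 12)
f(W, C) = -W/2 (f(W, C) = (W*(-3))/6 = (-3*W)/6 = -W/2)
(2508 + f(y, -26)) - 1685/2113 = (2508 - ½*12) - 1685/2113 = (2508 - 6) - 1685*1/2113 = 2502 - 1685/2113 = 5285041/2113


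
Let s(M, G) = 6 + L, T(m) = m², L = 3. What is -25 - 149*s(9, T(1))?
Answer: -1366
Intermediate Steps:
s(M, G) = 9 (s(M, G) = 6 + 3 = 9)
-25 - 149*s(9, T(1)) = -25 - 149*9 = -25 - 1341 = -1366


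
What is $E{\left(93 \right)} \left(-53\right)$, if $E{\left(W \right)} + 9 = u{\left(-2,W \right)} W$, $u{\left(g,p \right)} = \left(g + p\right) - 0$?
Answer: $-448062$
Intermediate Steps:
$u{\left(g,p \right)} = g + p$ ($u{\left(g,p \right)} = \left(g + p\right) + 0 = g + p$)
$E{\left(W \right)} = -9 + W \left(-2 + W\right)$ ($E{\left(W \right)} = -9 + \left(-2 + W\right) W = -9 + W \left(-2 + W\right)$)
$E{\left(93 \right)} \left(-53\right) = \left(-9 + 93 \left(-2 + 93\right)\right) \left(-53\right) = \left(-9 + 93 \cdot 91\right) \left(-53\right) = \left(-9 + 8463\right) \left(-53\right) = 8454 \left(-53\right) = -448062$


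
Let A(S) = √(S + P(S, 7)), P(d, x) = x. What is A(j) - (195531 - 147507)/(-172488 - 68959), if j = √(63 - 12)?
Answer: 48024/241447 + √(7 + √51) ≈ 3.9594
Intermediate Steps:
j = √51 ≈ 7.1414
A(S) = √(7 + S) (A(S) = √(S + 7) = √(7 + S))
A(j) - (195531 - 147507)/(-172488 - 68959) = √(7 + √51) - (195531 - 147507)/(-172488 - 68959) = √(7 + √51) - 48024/(-241447) = √(7 + √51) - 48024*(-1)/241447 = √(7 + √51) - 1*(-48024/241447) = √(7 + √51) + 48024/241447 = 48024/241447 + √(7 + √51)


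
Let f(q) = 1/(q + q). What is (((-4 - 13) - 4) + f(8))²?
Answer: 112225/256 ≈ 438.38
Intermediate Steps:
f(q) = 1/(2*q)
(((-4 - 13) - 4) + f(8))² = (((-4 - 13) - 4) + (½)/8)² = ((-17 - 4) + (½)*(⅛))² = (-21 + 1/16)² = (-335/16)² = 112225/256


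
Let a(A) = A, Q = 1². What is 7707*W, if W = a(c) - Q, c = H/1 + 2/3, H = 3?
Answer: 20552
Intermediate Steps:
c = 11/3 (c = 3/1 + 2/3 = 3*1 + 2*(⅓) = 3 + ⅔ = 11/3 ≈ 3.6667)
Q = 1
W = 8/3 (W = 11/3 - 1*1 = 11/3 - 1 = 8/3 ≈ 2.6667)
7707*W = 7707*(8/3) = 20552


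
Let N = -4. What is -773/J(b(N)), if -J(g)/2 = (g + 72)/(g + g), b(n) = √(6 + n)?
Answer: -773/2591 + 27828*√2/2591 ≈ 14.891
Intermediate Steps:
J(g) = -(72 + g)/g (J(g) = -2*(g + 72)/(g + g) = -2*(72 + g)/(2*g) = -2*(72 + g)*1/(2*g) = -(72 + g)/g)
-773/J(b(N)) = -773*√(6 - 4)/(-72 - √(6 - 4)) = -773*√2/(-72 - √2)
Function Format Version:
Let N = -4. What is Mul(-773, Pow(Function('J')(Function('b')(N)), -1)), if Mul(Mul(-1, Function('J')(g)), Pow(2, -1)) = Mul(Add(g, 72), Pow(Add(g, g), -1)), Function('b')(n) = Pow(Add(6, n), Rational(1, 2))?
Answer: Add(Rational(-773, 2591), Mul(Rational(27828, 2591), Pow(2, Rational(1, 2)))) ≈ 14.891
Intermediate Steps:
Function('J')(g) = Mul(-1, Pow(g, -1), Add(72, g)) (Function('J')(g) = Mul(-2, Mul(Add(g, 72), Pow(Add(g, g), -1))) = Mul(-2, Mul(Add(72, g), Pow(Mul(2, g), -1))) = Mul(-2, Mul(Add(72, g), Mul(Rational(1, 2), Pow(g, -1)))) = Mul(-2, Mul(Rational(1, 2), Pow(g, -1), Add(72, g))) = Mul(-1, Pow(g, -1), Add(72, g)))
Mul(-773, Pow(Function('J')(Function('b')(N)), -1)) = Mul(-773, Pow(Mul(Pow(Pow(Add(6, -4), Rational(1, 2)), -1), Add(-72, Mul(-1, Pow(Add(6, -4), Rational(1, 2))))), -1)) = Mul(-773, Pow(Mul(Pow(Pow(2, Rational(1, 2)), -1), Add(-72, Mul(-1, Pow(2, Rational(1, 2))))), -1)) = Mul(-773, Pow(Mul(Mul(Rational(1, 2), Pow(2, Rational(1, 2))), Add(-72, Mul(-1, Pow(2, Rational(1, 2))))), -1)) = Mul(-773, Pow(Mul(Rational(1, 2), Pow(2, Rational(1, 2)), Add(-72, Mul(-1, Pow(2, Rational(1, 2))))), -1)) = Mul(-773, Mul(Pow(2, Rational(1, 2)), Pow(Add(-72, Mul(-1, Pow(2, Rational(1, 2)))), -1))) = Mul(-773, Pow(2, Rational(1, 2)), Pow(Add(-72, Mul(-1, Pow(2, Rational(1, 2)))), -1))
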